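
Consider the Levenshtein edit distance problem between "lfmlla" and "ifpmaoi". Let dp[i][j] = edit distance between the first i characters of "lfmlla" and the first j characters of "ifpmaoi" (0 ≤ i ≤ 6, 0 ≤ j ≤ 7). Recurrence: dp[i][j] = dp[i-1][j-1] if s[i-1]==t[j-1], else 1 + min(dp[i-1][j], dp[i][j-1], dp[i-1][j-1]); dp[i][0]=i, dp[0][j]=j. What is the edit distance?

   ''  i  f  p  m  a  o  i
''  0  1  2  3  4  5  6  7
 l  1  1  2  3  4  5  6  7
 f  2  2  1  2  3  4  5  6
 m  3  3  2  2  2  3  4  5
 l  4  4  3  3  3  3  4  5
 l  5  5  4  4  4  4  4  5
 a  6  6  5  5  5  4  5  5

5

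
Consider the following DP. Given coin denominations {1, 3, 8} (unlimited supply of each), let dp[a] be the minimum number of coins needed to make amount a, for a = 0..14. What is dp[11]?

 a  0  1  2  3  4  5  6  7  8  9 10 11 12 13 14
dp  0  1  2  1  2  3  2  3  1  2  3  2  3  4  3

2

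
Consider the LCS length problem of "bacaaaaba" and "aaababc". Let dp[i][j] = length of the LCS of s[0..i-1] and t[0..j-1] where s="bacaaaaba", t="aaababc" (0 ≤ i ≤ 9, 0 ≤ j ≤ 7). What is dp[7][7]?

4

   ''  a  a  a  b  a  b  c
''  0  0  0  0  0  0  0  0
 b  0  0  0  0  1  1  1  1
 a  0  1  1  1  1  2  2  2
 c  0  1  1  1  1  2  2  3
 a  0  1  2  2  2  2  2  3
 a  0  1  2  3  3  3  3  3
 a  0  1  2  3  3  4  4  4
 a  0  1  2  3  3  4  4  4
 b  0  1  2  3  4  4  5  5
 a  0  1  2  3  4  5  5  5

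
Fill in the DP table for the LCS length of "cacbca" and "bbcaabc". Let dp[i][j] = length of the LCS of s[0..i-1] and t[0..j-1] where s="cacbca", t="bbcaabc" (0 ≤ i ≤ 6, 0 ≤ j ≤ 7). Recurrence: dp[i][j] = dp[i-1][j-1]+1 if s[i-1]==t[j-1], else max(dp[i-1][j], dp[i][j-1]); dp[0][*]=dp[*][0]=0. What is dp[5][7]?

4

   ''  b  b  c  a  a  b  c
''  0  0  0  0  0  0  0  0
 c  0  0  0  1  1  1  1  1
 a  0  0  0  1  2  2  2  2
 c  0  0  0  1  2  2  2  3
 b  0  1  1  1  2  2  3  3
 c  0  1  1  2  2  2  3  4
 a  0  1  1  2  3  3  3  4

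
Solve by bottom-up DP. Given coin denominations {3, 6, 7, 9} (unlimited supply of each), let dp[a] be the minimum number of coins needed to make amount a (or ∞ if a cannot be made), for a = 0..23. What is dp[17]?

3

 a  0  1  2  3  4  5  6  7  8  9 10 11 12 13 14 15 16 17 18 19 20 21 22 23
dp  0  -  -  1  -  -  1  1  -  1  2  -  2  2  2  2  2  3  2  3  3  3  3  3
(- denotes ∞ / unreachable)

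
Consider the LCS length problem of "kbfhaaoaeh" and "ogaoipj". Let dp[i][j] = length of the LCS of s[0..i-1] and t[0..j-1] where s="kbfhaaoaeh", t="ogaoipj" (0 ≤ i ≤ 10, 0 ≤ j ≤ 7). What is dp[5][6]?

   ''  o  g  a  o  i  p  j
''  0  0  0  0  0  0  0  0
 k  0  0  0  0  0  0  0  0
 b  0  0  0  0  0  0  0  0
 f  0  0  0  0  0  0  0  0
 h  0  0  0  0  0  0  0  0
 a  0  0  0  1  1  1  1  1
 a  0  0  0  1  1  1  1  1
 o  0  1  1  1  2  2  2  2
 a  0  1  1  2  2  2  2  2
 e  0  1  1  2  2  2  2  2
 h  0  1  1  2  2  2  2  2

1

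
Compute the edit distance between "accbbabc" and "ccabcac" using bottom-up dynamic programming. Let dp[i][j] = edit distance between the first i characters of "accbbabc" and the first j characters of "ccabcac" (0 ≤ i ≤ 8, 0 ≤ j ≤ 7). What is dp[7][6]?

   ''  c  c  a  b  c  a  c
''  0  1  2  3  4  5  6  7
 a  1  1  2  2  3  4  5  6
 c  2  1  1  2  3  3  4  5
 c  3  2  1  2  3  3  4  4
 b  4  3  2  2  2  3  4  5
 b  5  4  3  3  2  3  4  5
 a  6  5  4  3  3  3  3  4
 b  7  6  5  4  3  4  4  4
 c  8  7  6  5  4  3  4  4

4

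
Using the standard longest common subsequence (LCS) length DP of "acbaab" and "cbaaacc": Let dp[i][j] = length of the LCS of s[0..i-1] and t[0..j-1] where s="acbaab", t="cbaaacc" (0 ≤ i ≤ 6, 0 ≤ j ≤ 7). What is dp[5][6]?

4

   ''  c  b  a  a  a  c  c
''  0  0  0  0  0  0  0  0
 a  0  0  0  1  1  1  1  1
 c  0  1  1  1  1  1  2  2
 b  0  1  2  2  2  2  2  2
 a  0  1  2  3  3  3  3  3
 a  0  1  2  3  4  4  4  4
 b  0  1  2  3  4  4  4  4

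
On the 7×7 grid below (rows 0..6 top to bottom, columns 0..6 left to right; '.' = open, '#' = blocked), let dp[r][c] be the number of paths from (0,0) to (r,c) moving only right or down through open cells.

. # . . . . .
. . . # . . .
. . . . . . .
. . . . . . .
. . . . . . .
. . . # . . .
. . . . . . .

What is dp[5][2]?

r\c   0   1   2   3   4   5   6
  0   1   0   0   0   0   0   0
  1   1   1   1   0   0   0   0
  2   1   2   3   3   3   3   3
  3   1   3   6   9  12  15  18
  4   1   4  10  19  31  46  64
  5   1   5  15   0  31  77 141
  6   1   6  21  21  52 129 270

15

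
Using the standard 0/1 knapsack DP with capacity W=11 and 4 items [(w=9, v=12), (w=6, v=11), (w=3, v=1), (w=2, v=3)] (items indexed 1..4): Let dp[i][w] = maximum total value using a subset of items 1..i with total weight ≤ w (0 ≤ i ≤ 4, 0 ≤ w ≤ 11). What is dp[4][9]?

14

i\w   0   1   2   3   4   5   6   7   8   9  10  11
  0   0   0   0   0   0   0   0   0   0   0   0   0
  1   0   0   0   0   0   0   0   0   0  12  12  12
  2   0   0   0   0   0   0  11  11  11  12  12  12
  3   0   0   0   1   1   1  11  11  11  12  12  12
  4   0   0   3   3   3   4  11  11  14  14  14  15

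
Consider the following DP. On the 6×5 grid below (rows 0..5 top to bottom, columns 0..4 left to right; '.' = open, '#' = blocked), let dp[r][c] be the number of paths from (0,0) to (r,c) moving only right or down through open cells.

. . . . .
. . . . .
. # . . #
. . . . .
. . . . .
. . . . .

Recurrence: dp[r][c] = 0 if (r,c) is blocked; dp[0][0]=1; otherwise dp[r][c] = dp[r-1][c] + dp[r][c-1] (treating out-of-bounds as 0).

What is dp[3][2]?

r\c   0   1   2   3   4
  0   1   1   1   1   1
  1   1   2   3   4   5
  2   1   0   3   7   0
  3   1   1   4  11  11
  4   1   2   6  17  28
  5   1   3   9  26  54

4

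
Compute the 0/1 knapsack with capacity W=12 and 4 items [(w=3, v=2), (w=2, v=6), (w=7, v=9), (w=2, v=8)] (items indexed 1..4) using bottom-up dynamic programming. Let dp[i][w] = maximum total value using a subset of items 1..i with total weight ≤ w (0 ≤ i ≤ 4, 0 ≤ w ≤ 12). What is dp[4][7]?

16

i\w   0   1   2   3   4   5   6   7   8   9  10  11  12
  0   0   0   0   0   0   0   0   0   0   0   0   0   0
  1   0   0   0   2   2   2   2   2   2   2   2   2   2
  2   0   0   6   6   6   8   8   8   8   8   8   8   8
  3   0   0   6   6   6   8   8   9   9  15  15  15  17
  4   0   0   8   8  14  14  14  16  16  17  17  23  23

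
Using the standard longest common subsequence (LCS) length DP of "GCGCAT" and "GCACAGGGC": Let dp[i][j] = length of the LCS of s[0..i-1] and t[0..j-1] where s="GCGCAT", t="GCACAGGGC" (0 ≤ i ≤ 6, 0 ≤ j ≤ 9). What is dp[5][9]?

4

   ''  G  C  A  C  A  G  G  G  C
''  0  0  0  0  0  0  0  0  0  0
 G  0  1  1  1  1  1  1  1  1  1
 C  0  1  2  2  2  2  2  2  2  2
 G  0  1  2  2  2  2  3  3  3  3
 C  0  1  2  2  3  3  3  3  3  4
 A  0  1  2  3  3  4  4  4  4  4
 T  0  1  2  3  3  4  4  4  4  4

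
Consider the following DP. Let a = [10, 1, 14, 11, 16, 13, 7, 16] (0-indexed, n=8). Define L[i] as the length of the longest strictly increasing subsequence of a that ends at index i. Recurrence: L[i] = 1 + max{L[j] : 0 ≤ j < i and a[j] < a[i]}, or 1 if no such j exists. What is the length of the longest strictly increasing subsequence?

   i    0    1    2    3    4    5    6    7
a[i]   10    1   14   11   16   13    7   16
L[i]    1    1    2    2    3    3    2    4

4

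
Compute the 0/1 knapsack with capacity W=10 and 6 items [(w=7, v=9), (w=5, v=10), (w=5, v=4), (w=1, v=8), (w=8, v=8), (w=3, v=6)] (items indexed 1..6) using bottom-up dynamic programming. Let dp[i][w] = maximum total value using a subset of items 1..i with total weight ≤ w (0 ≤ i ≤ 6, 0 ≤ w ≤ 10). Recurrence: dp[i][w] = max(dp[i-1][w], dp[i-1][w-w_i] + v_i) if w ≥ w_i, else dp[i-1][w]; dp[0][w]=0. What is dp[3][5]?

10

i\w   0   1   2   3   4   5   6   7   8   9  10
  0   0   0   0   0   0   0   0   0   0   0   0
  1   0   0   0   0   0   0   0   9   9   9   9
  2   0   0   0   0   0  10  10  10  10  10  10
  3   0   0   0   0   0  10  10  10  10  10  14
  4   0   8   8   8   8  10  18  18  18  18  18
  5   0   8   8   8   8  10  18  18  18  18  18
  6   0   8   8   8  14  14  18  18  18  24  24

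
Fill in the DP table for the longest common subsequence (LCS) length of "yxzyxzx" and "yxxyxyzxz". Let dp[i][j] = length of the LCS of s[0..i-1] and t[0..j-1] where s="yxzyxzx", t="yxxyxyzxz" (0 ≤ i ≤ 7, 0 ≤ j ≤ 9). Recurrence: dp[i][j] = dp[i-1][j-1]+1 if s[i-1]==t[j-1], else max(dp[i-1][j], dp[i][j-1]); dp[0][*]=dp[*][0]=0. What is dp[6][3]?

   ''  y  x  x  y  x  y  z  x  z
''  0  0  0  0  0  0  0  0  0  0
 y  0  1  1  1  1  1  1  1  1  1
 x  0  1  2  2  2  2  2  2  2  2
 z  0  1  2  2  2  2  2  3  3  3
 y  0  1  2  2  3  3  3  3  3  3
 x  0  1  2  3  3  4  4  4  4  4
 z  0  1  2  3  3  4  4  5  5  5
 x  0  1  2  3  3  4  4  5  6  6

3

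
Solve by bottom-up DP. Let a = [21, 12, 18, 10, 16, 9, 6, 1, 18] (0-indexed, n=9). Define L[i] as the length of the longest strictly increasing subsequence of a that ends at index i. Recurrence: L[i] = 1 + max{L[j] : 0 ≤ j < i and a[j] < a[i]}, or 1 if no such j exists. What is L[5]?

   i    0    1    2    3    4    5    6    7    8
a[i]   21   12   18   10   16    9    6    1   18
L[i]    1    1    2    1    2    1    1    1    3

1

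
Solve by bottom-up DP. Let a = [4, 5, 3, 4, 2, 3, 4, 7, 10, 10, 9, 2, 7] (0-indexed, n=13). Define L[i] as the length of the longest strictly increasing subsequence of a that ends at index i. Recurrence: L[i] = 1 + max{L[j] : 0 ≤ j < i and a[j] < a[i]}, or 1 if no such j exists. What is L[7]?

   i    0    1    2    3    4    5    6    7    8    9   10   11   12
a[i]    4    5    3    4    2    3    4    7   10   10    9    2    7
L[i]    1    2    1    2    1    2    3    4    5    5    5    1    4

4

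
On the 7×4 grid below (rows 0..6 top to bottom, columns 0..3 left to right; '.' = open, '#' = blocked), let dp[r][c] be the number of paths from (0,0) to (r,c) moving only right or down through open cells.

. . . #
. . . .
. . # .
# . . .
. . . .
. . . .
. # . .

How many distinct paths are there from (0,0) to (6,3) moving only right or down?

r\c   0   1   2   3
  0   1   1   1   0
  1   1   2   3   3
  2   1   3   0   3
  3   0   3   3   6
  4   0   3   6  12
  5   0   3   9  21
  6   0   0   9  30

30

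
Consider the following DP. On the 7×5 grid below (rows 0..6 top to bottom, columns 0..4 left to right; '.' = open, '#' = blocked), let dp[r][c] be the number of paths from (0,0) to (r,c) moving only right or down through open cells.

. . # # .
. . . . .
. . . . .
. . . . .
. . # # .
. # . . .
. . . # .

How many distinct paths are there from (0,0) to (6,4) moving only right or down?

r\c   0   1   2   3   4
  0   1   1   0   0   0
  1   1   2   2   2   2
  2   1   3   5   7   9
  3   1   4   9  16  25
  4   1   5   0   0  25
  5   1   0   0   0  25
  6   1   1   1   0  25

25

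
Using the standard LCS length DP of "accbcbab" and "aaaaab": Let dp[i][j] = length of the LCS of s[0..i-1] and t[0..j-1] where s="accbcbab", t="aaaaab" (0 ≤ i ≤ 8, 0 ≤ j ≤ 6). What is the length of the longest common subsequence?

3

   ''  a  a  a  a  a  b
''  0  0  0  0  0  0  0
 a  0  1  1  1  1  1  1
 c  0  1  1  1  1  1  1
 c  0  1  1  1  1  1  1
 b  0  1  1  1  1  1  2
 c  0  1  1  1  1  1  2
 b  0  1  1  1  1  1  2
 a  0  1  2  2  2  2  2
 b  0  1  2  2  2  2  3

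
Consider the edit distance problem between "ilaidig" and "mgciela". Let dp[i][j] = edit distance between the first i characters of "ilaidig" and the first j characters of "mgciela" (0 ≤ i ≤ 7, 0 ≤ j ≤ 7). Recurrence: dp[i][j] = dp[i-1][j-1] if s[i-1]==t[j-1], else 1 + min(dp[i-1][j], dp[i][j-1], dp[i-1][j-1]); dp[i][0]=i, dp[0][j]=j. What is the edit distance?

6

   ''  m  g  c  i  e  l  a
''  0  1  2  3  4  5  6  7
 i  1  1  2  3  3  4  5  6
 l  2  2  2  3  4  4  4  5
 a  3  3  3  3  4  5  5  4
 i  4  4  4  4  3  4  5  5
 d  5  5  5  5  4  4  5  6
 i  6  6  6  6  5  5  5  6
 g  7  7  6  7  6  6  6  6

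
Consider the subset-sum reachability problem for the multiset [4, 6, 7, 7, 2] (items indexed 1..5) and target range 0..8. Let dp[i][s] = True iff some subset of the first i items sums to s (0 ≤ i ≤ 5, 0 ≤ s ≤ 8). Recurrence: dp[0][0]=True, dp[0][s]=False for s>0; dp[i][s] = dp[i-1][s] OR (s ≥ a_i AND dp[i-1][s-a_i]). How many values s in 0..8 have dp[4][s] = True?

i\s   0   1   2   3   4   5   6   7   8
  0   T   F   F   F   F   F   F   F   F
  1   T   F   F   F   T   F   F   F   F
  2   T   F   F   F   T   F   T   F   F
  3   T   F   F   F   T   F   T   T   F
  4   T   F   F   F   T   F   T   T   F
  5   T   F   T   F   T   F   T   T   T

4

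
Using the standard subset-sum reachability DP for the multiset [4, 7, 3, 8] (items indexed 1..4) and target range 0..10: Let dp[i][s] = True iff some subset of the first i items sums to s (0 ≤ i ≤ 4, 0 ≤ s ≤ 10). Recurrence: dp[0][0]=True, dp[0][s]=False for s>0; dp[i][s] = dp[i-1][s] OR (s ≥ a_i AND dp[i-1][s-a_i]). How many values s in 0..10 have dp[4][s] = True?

i\s   0   1   2   3   4   5   6   7   8   9  10
  0   T   F   F   F   F   F   F   F   F   F   F
  1   T   F   F   F   T   F   F   F   F   F   F
  2   T   F   F   F   T   F   F   T   F   F   F
  3   T   F   F   T   T   F   F   T   F   F   T
  4   T   F   F   T   T   F   F   T   T   F   T

6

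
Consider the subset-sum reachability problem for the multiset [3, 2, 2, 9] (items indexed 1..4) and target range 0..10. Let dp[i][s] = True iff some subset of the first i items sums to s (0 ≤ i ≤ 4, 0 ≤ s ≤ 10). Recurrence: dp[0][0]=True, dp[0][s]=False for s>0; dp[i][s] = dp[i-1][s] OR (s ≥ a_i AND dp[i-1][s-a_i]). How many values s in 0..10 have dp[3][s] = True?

6

i\s   0   1   2   3   4   5   6   7   8   9  10
  0   T   F   F   F   F   F   F   F   F   F   F
  1   T   F   F   T   F   F   F   F   F   F   F
  2   T   F   T   T   F   T   F   F   F   F   F
  3   T   F   T   T   T   T   F   T   F   F   F
  4   T   F   T   T   T   T   F   T   F   T   F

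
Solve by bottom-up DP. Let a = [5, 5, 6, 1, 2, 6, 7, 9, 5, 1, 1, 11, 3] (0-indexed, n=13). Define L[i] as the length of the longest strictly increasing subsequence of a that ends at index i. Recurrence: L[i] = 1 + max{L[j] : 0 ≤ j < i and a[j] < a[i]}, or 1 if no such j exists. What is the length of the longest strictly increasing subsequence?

6

   i    0    1    2    3    4    5    6    7    8    9   10   11   12
a[i]    5    5    6    1    2    6    7    9    5    1    1   11    3
L[i]    1    1    2    1    2    3    4    5    3    1    1    6    3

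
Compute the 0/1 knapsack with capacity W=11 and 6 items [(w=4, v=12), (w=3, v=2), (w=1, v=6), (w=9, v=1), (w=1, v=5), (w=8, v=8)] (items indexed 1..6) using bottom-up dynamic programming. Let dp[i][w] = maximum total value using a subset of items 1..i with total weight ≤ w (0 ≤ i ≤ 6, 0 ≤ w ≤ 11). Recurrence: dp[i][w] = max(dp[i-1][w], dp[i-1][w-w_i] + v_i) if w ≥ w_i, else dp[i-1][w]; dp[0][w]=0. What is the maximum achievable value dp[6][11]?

i\w   0   1   2   3   4   5   6   7   8   9  10  11
  0   0   0   0   0   0   0   0   0   0   0   0   0
  1   0   0   0   0  12  12  12  12  12  12  12  12
  2   0   0   0   2  12  12  12  14  14  14  14  14
  3   0   6   6   6  12  18  18  18  20  20  20  20
  4   0   6   6   6  12  18  18  18  20  20  20  20
  5   0   6  11  11  12  18  23  23  23  25  25  25
  6   0   6  11  11  12  18  23  23  23  25  25  25

25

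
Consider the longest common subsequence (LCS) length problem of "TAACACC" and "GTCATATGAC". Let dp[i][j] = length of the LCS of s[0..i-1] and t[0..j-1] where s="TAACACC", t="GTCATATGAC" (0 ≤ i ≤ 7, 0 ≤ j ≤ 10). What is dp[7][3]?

2

   ''  G  T  C  A  T  A  T  G  A  C
''  0  0  0  0  0  0  0  0  0  0  0
 T  0  0  1  1  1  1  1  1  1  1  1
 A  0  0  1  1  2  2  2  2  2  2  2
 A  0  0  1  1  2  2  3  3  3  3  3
 C  0  0  1  2  2  2  3  3  3  3  4
 A  0  0  1  2  3  3  3  3  3  4  4
 C  0  0  1  2  3  3  3  3  3  4  5
 C  0  0  1  2  3  3  3  3  3  4  5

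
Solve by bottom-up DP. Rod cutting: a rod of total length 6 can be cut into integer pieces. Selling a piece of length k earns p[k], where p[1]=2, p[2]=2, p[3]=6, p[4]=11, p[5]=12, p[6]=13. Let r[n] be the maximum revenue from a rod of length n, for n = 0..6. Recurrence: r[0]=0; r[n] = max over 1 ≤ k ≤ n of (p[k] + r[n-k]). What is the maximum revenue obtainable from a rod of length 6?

15

   n    0    1    2    3    4    5    6
r[n]    0    2    4    6   11   13   15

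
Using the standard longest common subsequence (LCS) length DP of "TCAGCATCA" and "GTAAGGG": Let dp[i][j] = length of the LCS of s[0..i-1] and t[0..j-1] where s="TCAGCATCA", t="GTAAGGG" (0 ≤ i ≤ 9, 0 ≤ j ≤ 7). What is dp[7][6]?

3

   ''  G  T  A  A  G  G  G
''  0  0  0  0  0  0  0  0
 T  0  0  1  1  1  1  1  1
 C  0  0  1  1  1  1  1  1
 A  0  0  1  2  2  2  2  2
 G  0  1  1  2  2  3  3  3
 C  0  1  1  2  2  3  3  3
 A  0  1  1  2  3  3  3  3
 T  0  1  2  2  3  3  3  3
 C  0  1  2  2  3  3  3  3
 A  0  1  2  3  3  3  3  3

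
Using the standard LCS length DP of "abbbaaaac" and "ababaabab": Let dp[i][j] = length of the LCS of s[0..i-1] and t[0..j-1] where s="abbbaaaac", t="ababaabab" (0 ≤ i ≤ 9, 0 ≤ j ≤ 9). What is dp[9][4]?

3

   ''  a  b  a  b  a  a  b  a  b
''  0  0  0  0  0  0  0  0  0  0
 a  0  1  1  1  1  1  1  1  1  1
 b  0  1  2  2  2  2  2  2  2  2
 b  0  1  2  2  3  3  3  3  3  3
 b  0  1  2  2  3  3  3  4  4  4
 a  0  1  2  3  3  4  4  4  5  5
 a  0  1  2  3  3  4  5  5  5  5
 a  0  1  2  3  3  4  5  5  6  6
 a  0  1  2  3  3  4  5  5  6  6
 c  0  1  2  3  3  4  5  5  6  6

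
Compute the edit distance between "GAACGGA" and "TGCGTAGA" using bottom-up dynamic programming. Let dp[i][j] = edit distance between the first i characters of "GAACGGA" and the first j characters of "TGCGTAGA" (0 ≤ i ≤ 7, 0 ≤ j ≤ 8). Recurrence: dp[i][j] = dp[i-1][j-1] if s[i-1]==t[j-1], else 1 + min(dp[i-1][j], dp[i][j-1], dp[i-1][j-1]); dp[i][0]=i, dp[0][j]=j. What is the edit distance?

   ''  T  G  C  G  T  A  G  A
''  0  1  2  3  4  5  6  7  8
 G  1  1  1  2  3  4  5  6  7
 A  2  2  2  2  3  4  4  5  6
 A  3  3  3  3  3  4  4  5  5
 C  4  4  4  3  4  4  5  5  6
 G  5  5  4  4  3  4  5  5  6
 G  6  6  5  5  4  4  5  5  6
 A  7  7  6  6  5  5  4  5  5

5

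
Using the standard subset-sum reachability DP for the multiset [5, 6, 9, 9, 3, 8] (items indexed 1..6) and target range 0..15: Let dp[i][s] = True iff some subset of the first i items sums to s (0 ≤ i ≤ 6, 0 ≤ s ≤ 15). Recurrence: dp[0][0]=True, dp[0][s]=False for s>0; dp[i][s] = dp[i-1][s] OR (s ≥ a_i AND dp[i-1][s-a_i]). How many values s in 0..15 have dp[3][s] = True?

7

i\s   0   1   2   3   4   5   6   7   8   9  10  11  12  13  14  15
  0   T   F   F   F   F   F   F   F   F   F   F   F   F   F   F   F
  1   T   F   F   F   F   T   F   F   F   F   F   F   F   F   F   F
  2   T   F   F   F   F   T   T   F   F   F   F   T   F   F   F   F
  3   T   F   F   F   F   T   T   F   F   T   F   T   F   F   T   T
  4   T   F   F   F   F   T   T   F   F   T   F   T   F   F   T   T
  5   T   F   F   T   F   T   T   F   T   T   F   T   T   F   T   T
  6   T   F   F   T   F   T   T   F   T   T   F   T   T   T   T   T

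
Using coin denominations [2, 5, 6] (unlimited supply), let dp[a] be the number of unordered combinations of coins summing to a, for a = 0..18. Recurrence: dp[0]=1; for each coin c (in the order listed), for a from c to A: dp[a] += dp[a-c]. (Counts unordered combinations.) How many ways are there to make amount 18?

6

after  coin     0     1     2     3     4     5     6     7     8     9    10    11    12    13    14    15    16    17    18
          2     1     0     1     0     1     0     1     0     1     0     1     0     1     0     1     0     1     0     1
          5     1     0     1     0     1     1     1     1     1     1     2     1     2     1     2     2     2     2     2
          6     1     0     1     0     1     1     2     1     2     1     3     2     4     2     4     3     5     4     6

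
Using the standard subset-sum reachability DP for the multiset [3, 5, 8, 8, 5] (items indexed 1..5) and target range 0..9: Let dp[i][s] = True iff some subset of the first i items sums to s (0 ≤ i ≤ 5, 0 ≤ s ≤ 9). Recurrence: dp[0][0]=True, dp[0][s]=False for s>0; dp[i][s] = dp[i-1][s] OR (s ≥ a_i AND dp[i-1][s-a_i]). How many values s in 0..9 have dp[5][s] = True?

4

i\s   0   1   2   3   4   5   6   7   8   9
  0   T   F   F   F   F   F   F   F   F   F
  1   T   F   F   T   F   F   F   F   F   F
  2   T   F   F   T   F   T   F   F   T   F
  3   T   F   F   T   F   T   F   F   T   F
  4   T   F   F   T   F   T   F   F   T   F
  5   T   F   F   T   F   T   F   F   T   F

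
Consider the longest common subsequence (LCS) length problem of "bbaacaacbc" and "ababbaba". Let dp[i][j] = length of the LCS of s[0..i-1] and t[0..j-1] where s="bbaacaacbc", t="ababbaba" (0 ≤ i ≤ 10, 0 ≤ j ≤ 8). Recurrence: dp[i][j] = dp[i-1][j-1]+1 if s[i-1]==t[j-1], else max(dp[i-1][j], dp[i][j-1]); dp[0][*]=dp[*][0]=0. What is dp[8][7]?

   ''  a  b  a  b  b  a  b  a
''  0  0  0  0  0  0  0  0  0
 b  0  0  1  1  1  1  1  1  1
 b  0  0  1  1  2  2  2  2  2
 a  0  1  1  2  2  2  3  3  3
 a  0  1  1  2  2  2  3  3  4
 c  0  1  1  2  2  2  3  3  4
 a  0  1  1  2  2  2  3  3  4
 a  0  1  1  2  2  2  3  3  4
 c  0  1  1  2  2  2  3  3  4
 b  0  1  2  2  3  3  3  4  4
 c  0  1  2  2  3  3  3  4  4

3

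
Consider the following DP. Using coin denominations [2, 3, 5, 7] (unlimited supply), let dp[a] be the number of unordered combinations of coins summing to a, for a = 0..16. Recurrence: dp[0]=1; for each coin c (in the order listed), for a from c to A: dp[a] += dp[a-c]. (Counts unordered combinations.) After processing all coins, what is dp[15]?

10

after  coin     0     1     2     3     4     5     6     7     8     9    10    11    12    13    14    15    16
          2     1     0     1     0     1     0     1     0     1     0     1     0     1     0     1     0     1
          3     1     0     1     1     1     1     2     1     2     2     2     2     3     2     3     3     3
          5     1     0     1     1     1     2     2     2     3     3     4     4     5     5     6     7     7
          7     1     0     1     1     1     2     2     3     3     4     5     5     7     7     9    10    11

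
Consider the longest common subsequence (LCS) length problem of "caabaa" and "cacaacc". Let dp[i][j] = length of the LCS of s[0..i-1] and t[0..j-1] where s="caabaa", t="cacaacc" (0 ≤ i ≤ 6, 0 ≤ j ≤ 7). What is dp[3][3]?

2

   ''  c  a  c  a  a  c  c
''  0  0  0  0  0  0  0  0
 c  0  1  1  1  1  1  1  1
 a  0  1  2  2  2  2  2  2
 a  0  1  2  2  3  3  3  3
 b  0  1  2  2  3  3  3  3
 a  0  1  2  2  3  4  4  4
 a  0  1  2  2  3  4  4  4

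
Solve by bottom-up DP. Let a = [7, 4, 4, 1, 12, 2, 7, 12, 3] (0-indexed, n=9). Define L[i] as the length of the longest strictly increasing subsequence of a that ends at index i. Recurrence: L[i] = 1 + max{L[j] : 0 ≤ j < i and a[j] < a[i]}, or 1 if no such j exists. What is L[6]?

   i    0    1    2    3    4    5    6    7    8
a[i]    7    4    4    1   12    2    7   12    3
L[i]    1    1    1    1    2    2    3    4    3

3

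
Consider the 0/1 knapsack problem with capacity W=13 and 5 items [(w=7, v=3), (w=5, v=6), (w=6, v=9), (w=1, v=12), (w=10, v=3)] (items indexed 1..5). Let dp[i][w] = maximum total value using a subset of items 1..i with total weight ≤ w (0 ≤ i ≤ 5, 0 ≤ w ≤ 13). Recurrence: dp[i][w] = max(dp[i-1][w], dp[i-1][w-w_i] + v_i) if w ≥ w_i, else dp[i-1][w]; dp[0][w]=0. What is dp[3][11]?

15

i\w   0   1   2   3   4   5   6   7   8   9  10  11  12  13
  0   0   0   0   0   0   0   0   0   0   0   0   0   0   0
  1   0   0   0   0   0   0   0   3   3   3   3   3   3   3
  2   0   0   0   0   0   6   6   6   6   6   6   6   9   9
  3   0   0   0   0   0   6   9   9   9   9   9  15  15  15
  4   0  12  12  12  12  12  18  21  21  21  21  21  27  27
  5   0  12  12  12  12  12  18  21  21  21  21  21  27  27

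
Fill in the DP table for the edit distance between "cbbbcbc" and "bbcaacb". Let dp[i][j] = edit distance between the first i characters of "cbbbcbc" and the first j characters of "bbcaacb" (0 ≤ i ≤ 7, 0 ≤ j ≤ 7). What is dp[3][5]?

   ''  b  b  c  a  a  c  b
''  0  1  2  3  4  5  6  7
 c  1  1  2  2  3  4  5  6
 b  2  1  1  2  3  4  5  5
 b  3  2  1  2  3  4  5  5
 b  4  3  2  2  3  4  5  5
 c  5  4  3  2  3  4  4  5
 b  6  5  4  3  3  4  5  4
 c  7  6  5  4  4  4  4  5

4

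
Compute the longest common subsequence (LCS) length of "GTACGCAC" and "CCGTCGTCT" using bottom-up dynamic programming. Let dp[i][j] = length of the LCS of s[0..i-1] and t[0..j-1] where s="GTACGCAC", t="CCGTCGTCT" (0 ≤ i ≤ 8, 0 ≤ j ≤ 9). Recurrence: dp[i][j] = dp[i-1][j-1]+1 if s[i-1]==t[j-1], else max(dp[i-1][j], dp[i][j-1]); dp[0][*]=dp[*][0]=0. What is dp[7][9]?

   ''  C  C  G  T  C  G  T  C  T
''  0  0  0  0  0  0  0  0  0  0
 G  0  0  0  1  1  1  1  1  1  1
 T  0  0  0  1  2  2  2  2  2  2
 A  0  0  0  1  2  2  2  2  2  2
 C  0  1  1  1  2  3  3  3  3  3
 G  0  1  1  2  2  3  4  4  4  4
 C  0  1  2  2  2  3  4  4  5  5
 A  0  1  2  2  2  3  4  4  5  5
 C  0  1  2  2  2  3  4  4  5  5

5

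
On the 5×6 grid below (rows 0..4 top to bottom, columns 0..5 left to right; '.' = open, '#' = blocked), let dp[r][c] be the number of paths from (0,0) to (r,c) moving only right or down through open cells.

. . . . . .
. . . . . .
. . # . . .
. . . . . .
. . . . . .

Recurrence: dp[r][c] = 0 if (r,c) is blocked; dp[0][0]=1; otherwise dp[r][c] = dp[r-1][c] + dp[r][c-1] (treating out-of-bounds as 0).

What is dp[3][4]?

r\c   0   1   2   3   4   5
  0   1   1   1   1   1   1
  1   1   2   3   4   5   6
  2   1   3   0   4   9  15
  3   1   4   4   8  17  32
  4   1   5   9  17  34  66

17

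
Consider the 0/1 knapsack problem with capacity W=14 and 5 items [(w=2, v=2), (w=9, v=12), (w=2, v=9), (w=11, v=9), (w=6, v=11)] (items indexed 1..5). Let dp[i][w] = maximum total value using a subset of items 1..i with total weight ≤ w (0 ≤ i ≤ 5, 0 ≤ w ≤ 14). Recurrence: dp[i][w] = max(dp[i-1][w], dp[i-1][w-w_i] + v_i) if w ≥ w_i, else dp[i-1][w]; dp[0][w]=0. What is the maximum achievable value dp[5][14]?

23

i\w   0   1   2   3   4   5   6   7   8   9  10  11  12  13  14
  0   0   0   0   0   0   0   0   0   0   0   0   0   0   0   0
  1   0   0   2   2   2   2   2   2   2   2   2   2   2   2   2
  2   0   0   2   2   2   2   2   2   2  12  12  14  14  14  14
  3   0   0   9   9  11  11  11  11  11  12  12  21  21  23  23
  4   0   0   9   9  11  11  11  11  11  12  12  21  21  23  23
  5   0   0   9   9  11  11  11  11  20  20  22  22  22  23  23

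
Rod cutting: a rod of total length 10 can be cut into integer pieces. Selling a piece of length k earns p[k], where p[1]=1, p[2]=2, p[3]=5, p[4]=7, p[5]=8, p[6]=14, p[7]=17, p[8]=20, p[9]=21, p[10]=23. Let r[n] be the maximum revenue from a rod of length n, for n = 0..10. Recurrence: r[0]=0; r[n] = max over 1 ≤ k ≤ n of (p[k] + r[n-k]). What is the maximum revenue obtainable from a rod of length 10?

   n    0    1    2    3    4    5    6    7    8    9   10
r[n]    0    1    2    5    7    8   14   17   20   21   23

23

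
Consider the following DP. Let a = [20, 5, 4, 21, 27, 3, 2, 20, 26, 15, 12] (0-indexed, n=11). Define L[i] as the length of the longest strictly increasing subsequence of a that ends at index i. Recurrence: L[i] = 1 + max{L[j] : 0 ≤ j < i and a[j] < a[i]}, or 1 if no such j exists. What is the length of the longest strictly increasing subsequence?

3

   i    0    1    2    3    4    5    6    7    8    9   10
a[i]   20    5    4   21   27    3    2   20   26   15   12
L[i]    1    1    1    2    3    1    1    2    3    2    2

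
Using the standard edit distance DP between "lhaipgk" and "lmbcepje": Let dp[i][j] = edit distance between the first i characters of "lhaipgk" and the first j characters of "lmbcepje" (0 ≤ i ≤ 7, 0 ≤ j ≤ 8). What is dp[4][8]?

7

   ''  l  m  b  c  e  p  j  e
''  0  1  2  3  4  5  6  7  8
 l  1  0  1  2  3  4  5  6  7
 h  2  1  1  2  3  4  5  6  7
 a  3  2  2  2  3  4  5  6  7
 i  4  3  3  3  3  4  5  6  7
 p  5  4  4  4  4  4  4  5  6
 g  6  5  5  5  5  5  5  5  6
 k  7  6  6  6  6  6  6  6  6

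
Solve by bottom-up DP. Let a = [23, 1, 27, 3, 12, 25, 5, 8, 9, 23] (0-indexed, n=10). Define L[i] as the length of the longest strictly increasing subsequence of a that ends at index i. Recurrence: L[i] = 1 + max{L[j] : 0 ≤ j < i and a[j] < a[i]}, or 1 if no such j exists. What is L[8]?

5

   i    0    1    2    3    4    5    6    7    8    9
a[i]   23    1   27    3   12   25    5    8    9   23
L[i]    1    1    2    2    3    4    3    4    5    6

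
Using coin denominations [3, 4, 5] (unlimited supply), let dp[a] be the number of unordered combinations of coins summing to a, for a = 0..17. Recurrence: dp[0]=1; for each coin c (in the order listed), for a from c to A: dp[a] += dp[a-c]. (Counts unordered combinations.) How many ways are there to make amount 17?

after  coin     0     1     2     3     4     5     6     7     8     9    10    11    12    13    14    15    16    17
          3     1     0     0     1     0     0     1     0     0     1     0     0     1     0     0     1     0     0
          4     1     0     0     1     1     0     1     1     1     1     1     1     2     1     1     2     2     1
          5     1     0     0     1     1     1     1     1     2     2     2     2     3     3     3     4     4     4

4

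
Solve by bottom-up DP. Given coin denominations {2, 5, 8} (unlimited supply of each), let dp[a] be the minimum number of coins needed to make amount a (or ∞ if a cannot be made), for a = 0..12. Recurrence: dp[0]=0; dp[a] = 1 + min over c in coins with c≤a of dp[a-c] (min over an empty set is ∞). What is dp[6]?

 a  0  1  2  3  4  5  6  7  8  9 10 11 12
dp  0  -  1  -  2  1  3  2  1  3  2  4  3
(- denotes ∞ / unreachable)

3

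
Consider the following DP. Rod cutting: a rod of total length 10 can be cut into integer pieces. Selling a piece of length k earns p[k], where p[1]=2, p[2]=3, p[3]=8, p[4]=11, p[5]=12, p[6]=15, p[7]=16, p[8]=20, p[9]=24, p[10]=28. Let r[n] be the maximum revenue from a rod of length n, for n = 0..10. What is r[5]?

   n    0    1    2    3    4    5    6    7    8    9   10
r[n]    0    2    4    8   11   13   16   19   22   24   28

13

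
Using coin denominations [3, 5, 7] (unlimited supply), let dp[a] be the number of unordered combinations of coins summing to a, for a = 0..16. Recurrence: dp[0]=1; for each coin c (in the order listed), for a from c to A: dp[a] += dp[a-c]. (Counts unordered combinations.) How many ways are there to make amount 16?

after  coin     0     1     2     3     4     5     6     7     8     9    10    11    12    13    14    15    16
          3     1     0     0     1     0     0     1     0     0     1     0     0     1     0     0     1     0
          5     1     0     0     1     0     1     1     0     1     1     1     1     1     1     1     2     1
          7     1     0     0     1     0     1     1     1     1     1     2     1     2     2     2     3     2

2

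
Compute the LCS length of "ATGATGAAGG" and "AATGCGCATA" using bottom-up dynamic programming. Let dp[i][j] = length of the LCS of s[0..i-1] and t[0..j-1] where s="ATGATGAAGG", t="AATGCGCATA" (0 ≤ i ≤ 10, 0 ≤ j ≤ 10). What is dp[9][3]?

3

   ''  A  A  T  G  C  G  C  A  T  A
''  0  0  0  0  0  0  0  0  0  0  0
 A  0  1  1  1  1  1  1  1  1  1  1
 T  0  1  1  2  2  2  2  2  2  2  2
 G  0  1  1  2  3  3  3  3  3  3  3
 A  0  1  2  2  3  3  3  3  4  4  4
 T  0  1  2  3  3  3  3  3  4  5  5
 G  0  1  2  3  4  4  4  4  4  5  5
 A  0  1  2  3  4  4  4  4  5  5  6
 A  0  1  2  3  4  4  4  4  5  5  6
 G  0  1  2  3  4  4  5  5  5  5  6
 G  0  1  2  3  4  4  5  5  5  5  6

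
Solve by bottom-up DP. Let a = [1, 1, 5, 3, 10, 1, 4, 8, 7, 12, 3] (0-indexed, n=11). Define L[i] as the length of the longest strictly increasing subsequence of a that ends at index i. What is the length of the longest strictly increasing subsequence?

5

   i    0    1    2    3    4    5    6    7    8    9   10
a[i]    1    1    5    3   10    1    4    8    7   12    3
L[i]    1    1    2    2    3    1    3    4    4    5    2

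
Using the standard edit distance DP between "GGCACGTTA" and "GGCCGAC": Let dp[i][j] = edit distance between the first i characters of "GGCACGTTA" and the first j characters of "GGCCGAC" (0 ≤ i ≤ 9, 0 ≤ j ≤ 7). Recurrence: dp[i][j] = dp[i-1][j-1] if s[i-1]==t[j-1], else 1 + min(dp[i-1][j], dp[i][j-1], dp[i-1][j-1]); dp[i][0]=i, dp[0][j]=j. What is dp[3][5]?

2

   ''  G  G  C  C  G  A  C
''  0  1  2  3  4  5  6  7
 G  1  0  1  2  3  4  5  6
 G  2  1  0  1  2  3  4  5
 C  3  2  1  0  1  2  3  4
 A  4  3  2  1  1  2  2  3
 C  5  4  3  2  1  2  3  2
 G  6  5  4  3  2  1  2  3
 T  7  6  5  4  3  2  2  3
 T  8  7  6  5  4  3  3  3
 A  9  8  7  6  5  4  3  4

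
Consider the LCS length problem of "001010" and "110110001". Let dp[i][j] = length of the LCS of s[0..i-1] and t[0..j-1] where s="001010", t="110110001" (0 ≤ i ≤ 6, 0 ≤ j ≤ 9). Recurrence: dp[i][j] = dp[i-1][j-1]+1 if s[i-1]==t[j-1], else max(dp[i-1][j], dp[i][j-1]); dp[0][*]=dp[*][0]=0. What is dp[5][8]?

   ''  1  1  0  1  1  0  0  0  1
''  0  0  0  0  0  0  0  0  0  0
 0  0  0  0  1  1  1  1  1  1  1
 0  0  0  0  1  1  1  2  2  2  2
 1  0  1  1  1  2  2  2  2  2  3
 0  0  1  1  2  2  2  3  3  3  3
 1  0  1  2  2  3  3  3  3  3  4
 0  0  1  2  3  3  3  4  4  4  4

3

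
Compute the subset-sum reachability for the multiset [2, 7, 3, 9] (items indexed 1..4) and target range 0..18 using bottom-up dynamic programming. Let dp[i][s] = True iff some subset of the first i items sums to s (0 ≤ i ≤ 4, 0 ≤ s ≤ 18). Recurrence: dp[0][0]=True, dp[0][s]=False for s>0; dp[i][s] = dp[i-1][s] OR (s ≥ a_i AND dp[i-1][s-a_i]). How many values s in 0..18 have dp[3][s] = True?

i\s   0   1   2   3   4   5   6   7   8   9  10  11  12  13  14  15  16  17  18
  0   T   F   F   F   F   F   F   F   F   F   F   F   F   F   F   F   F   F   F
  1   T   F   T   F   F   F   F   F   F   F   F   F   F   F   F   F   F   F   F
  2   T   F   T   F   F   F   F   T   F   T   F   F   F   F   F   F   F   F   F
  3   T   F   T   T   F   T   F   T   F   T   T   F   T   F   F   F   F   F   F
  4   T   F   T   T   F   T   F   T   F   T   T   T   T   F   T   F   T   F   T

8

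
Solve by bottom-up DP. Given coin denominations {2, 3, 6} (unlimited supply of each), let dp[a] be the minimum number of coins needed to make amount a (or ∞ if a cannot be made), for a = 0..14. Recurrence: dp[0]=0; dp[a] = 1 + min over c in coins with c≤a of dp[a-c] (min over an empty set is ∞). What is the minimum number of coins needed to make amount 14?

3

 a  0  1  2  3  4  5  6  7  8  9 10 11 12 13 14
dp  0  -  1  1  2  2  1  3  2  2  3  3  2  4  3
(- denotes ∞ / unreachable)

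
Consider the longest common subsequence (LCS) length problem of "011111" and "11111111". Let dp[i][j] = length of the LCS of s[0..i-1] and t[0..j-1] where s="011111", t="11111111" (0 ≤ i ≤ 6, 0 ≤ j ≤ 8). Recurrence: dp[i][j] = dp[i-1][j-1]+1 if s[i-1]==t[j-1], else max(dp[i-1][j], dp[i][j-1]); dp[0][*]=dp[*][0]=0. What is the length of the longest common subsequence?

5

   ''  1  1  1  1  1  1  1  1
''  0  0  0  0  0  0  0  0  0
 0  0  0  0  0  0  0  0  0  0
 1  0  1  1  1  1  1  1  1  1
 1  0  1  2  2  2  2  2  2  2
 1  0  1  2  3  3  3  3  3  3
 1  0  1  2  3  4  4  4  4  4
 1  0  1  2  3  4  5  5  5  5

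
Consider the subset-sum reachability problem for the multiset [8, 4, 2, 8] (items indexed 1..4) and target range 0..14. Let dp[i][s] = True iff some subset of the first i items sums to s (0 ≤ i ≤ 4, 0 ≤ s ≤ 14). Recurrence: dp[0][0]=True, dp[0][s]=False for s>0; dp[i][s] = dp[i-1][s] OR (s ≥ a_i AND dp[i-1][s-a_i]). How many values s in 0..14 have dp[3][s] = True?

i\s   0   1   2   3   4   5   6   7   8   9  10  11  12  13  14
  0   T   F   F   F   F   F   F   F   F   F   F   F   F   F   F
  1   T   F   F   F   F   F   F   F   T   F   F   F   F   F   F
  2   T   F   F   F   T   F   F   F   T   F   F   F   T   F   F
  3   T   F   T   F   T   F   T   F   T   F   T   F   T   F   T
  4   T   F   T   F   T   F   T   F   T   F   T   F   T   F   T

8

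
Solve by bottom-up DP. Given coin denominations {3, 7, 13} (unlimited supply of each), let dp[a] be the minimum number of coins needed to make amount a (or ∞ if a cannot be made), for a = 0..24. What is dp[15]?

 a  0  1  2  3  4  5  6  7  8  9 10 11 12 13 14 15 16 17 18 19 20 21 22 23 24
dp  0  -  -  1  -  -  2  1  -  3  2  -  4  1  2  5  2  3  6  3  2  3  4  3  4
(- denotes ∞ / unreachable)

5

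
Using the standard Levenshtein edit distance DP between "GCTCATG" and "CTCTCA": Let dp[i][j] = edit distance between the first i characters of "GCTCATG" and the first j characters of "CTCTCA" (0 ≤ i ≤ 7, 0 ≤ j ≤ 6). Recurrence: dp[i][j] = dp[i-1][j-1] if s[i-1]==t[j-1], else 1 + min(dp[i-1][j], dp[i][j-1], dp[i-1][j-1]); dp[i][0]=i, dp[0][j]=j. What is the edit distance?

   ''  C  T  C  T  C  A
''  0  1  2  3  4  5  6
 G  1  1  2  3  4  5  6
 C  2  1  2  2  3  4  5
 T  3  2  1  2  2  3  4
 C  4  3  2  1  2  2  3
 A  5  4  3  2  2  3  2
 T  6  5  4  3  2  3  3
 G  7  6  5  4  3  3  4

4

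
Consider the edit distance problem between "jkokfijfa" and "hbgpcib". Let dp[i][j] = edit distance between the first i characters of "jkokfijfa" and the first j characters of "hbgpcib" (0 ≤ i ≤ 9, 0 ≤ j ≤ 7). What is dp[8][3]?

   ''  h  b  g  p  c  i  b
''  0  1  2  3  4  5  6  7
 j  1  1  2  3  4  5  6  7
 k  2  2  2  3  4  5  6  7
 o  3  3  3  3  4  5  6  7
 k  4  4  4  4  4  5  6  7
 f  5  5  5  5  5  5  6  7
 i  6  6  6  6  6  6  5  6
 j  7  7  7  7  7  7  6  6
 f  8  8  8  8  8  8  7  7
 a  9  9  9  9  9  9  8  8

8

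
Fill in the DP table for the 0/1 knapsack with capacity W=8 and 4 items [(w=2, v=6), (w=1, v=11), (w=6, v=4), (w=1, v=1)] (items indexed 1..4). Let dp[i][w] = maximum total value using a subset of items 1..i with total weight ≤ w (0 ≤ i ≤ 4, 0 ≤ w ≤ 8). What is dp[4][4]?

18

i\w   0   1   2   3   4   5   6   7   8
  0   0   0   0   0   0   0   0   0   0
  1   0   0   6   6   6   6   6   6   6
  2   0  11  11  17  17  17  17  17  17
  3   0  11  11  17  17  17  17  17  17
  4   0  11  12  17  18  18  18  18  18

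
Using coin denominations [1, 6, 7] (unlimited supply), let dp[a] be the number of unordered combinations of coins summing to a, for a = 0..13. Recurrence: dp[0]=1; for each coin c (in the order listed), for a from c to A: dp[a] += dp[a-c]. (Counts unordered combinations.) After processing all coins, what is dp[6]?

after  coin     0     1     2     3     4     5     6     7     8     9    10    11    12    13
          1     1     1     1     1     1     1     1     1     1     1     1     1     1     1
          6     1     1     1     1     1     1     2     2     2     2     2     2     3     3
          7     1     1     1     1     1     1     2     3     3     3     3     3     4     5

2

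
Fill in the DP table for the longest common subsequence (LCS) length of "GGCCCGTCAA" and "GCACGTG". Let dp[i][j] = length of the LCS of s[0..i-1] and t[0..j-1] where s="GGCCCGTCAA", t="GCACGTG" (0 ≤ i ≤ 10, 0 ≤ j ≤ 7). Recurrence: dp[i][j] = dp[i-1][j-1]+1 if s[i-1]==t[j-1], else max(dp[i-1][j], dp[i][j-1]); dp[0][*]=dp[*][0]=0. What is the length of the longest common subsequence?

   ''  G  C  A  C  G  T  G
''  0  0  0  0  0  0  0  0
 G  0  1  1  1  1  1  1  1
 G  0  1  1  1  1  2  2  2
 C  0  1  2  2  2  2  2  2
 C  0  1  2  2  3  3  3  3
 C  0  1  2  2  3  3  3  3
 G  0  1  2  2  3  4  4  4
 T  0  1  2  2  3  4  5  5
 C  0  1  2  2  3  4  5  5
 A  0  1  2  3  3  4  5  5
 A  0  1  2  3  3  4  5  5

5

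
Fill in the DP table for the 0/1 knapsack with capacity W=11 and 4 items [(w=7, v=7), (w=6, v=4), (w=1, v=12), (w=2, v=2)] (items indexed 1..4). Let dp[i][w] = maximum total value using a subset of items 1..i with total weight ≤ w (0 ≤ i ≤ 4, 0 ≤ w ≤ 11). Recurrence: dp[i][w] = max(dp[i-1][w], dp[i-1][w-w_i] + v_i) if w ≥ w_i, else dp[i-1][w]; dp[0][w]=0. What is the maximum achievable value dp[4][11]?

21

i\w   0   1   2   3   4   5   6   7   8   9  10  11
  0   0   0   0   0   0   0   0   0   0   0   0   0
  1   0   0   0   0   0   0   0   7   7   7   7   7
  2   0   0   0   0   0   0   4   7   7   7   7   7
  3   0  12  12  12  12  12  12  16  19  19  19  19
  4   0  12  12  14  14  14  14  16  19  19  21  21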